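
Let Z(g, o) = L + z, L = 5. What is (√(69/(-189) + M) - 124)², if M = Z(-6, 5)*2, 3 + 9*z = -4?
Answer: (2604 - √3563)²/441 ≈ 14679.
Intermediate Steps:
z = -7/9 (z = -⅓ + (⅑)*(-4) = -⅓ - 4/9 = -7/9 ≈ -0.77778)
Z(g, o) = 38/9 (Z(g, o) = 5 - 7/9 = 38/9)
M = 76/9 (M = (38/9)*2 = 76/9 ≈ 8.4444)
(√(69/(-189) + M) - 124)² = (√(69/(-189) + 76/9) - 124)² = (√(69*(-1/189) + 76/9) - 124)² = (√(-23/63 + 76/9) - 124)² = (√(509/63) - 124)² = (√3563/21 - 124)² = (-124 + √3563/21)²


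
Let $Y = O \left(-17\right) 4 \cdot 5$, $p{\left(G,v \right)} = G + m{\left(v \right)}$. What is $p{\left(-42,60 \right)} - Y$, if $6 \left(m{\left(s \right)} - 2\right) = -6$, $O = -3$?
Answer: $-1061$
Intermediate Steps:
$m{\left(s \right)} = 1$ ($m{\left(s \right)} = 2 + \frac{1}{6} \left(-6\right) = 2 - 1 = 1$)
$p{\left(G,v \right)} = 1 + G$ ($p{\left(G,v \right)} = G + 1 = 1 + G$)
$Y = 1020$ ($Y = \left(-3\right) \left(-17\right) 4 \cdot 5 = 51 \cdot 20 = 1020$)
$p{\left(-42,60 \right)} - Y = \left(1 - 42\right) - 1020 = -41 - 1020 = -1061$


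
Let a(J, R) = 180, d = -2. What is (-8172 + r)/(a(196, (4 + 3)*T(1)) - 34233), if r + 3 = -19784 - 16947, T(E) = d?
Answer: 44906/34053 ≈ 1.3187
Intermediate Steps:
T(E) = -2
r = -36734 (r = -3 + (-19784 - 16947) = -3 - 36731 = -36734)
(-8172 + r)/(a(196, (4 + 3)*T(1)) - 34233) = (-8172 - 36734)/(180 - 34233) = -44906/(-34053) = -44906*(-1/34053) = 44906/34053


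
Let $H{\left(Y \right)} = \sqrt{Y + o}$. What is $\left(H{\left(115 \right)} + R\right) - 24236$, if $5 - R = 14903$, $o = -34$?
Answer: $-39125$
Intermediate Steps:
$R = -14898$ ($R = 5 - 14903 = -14898$)
$H{\left(Y \right)} = \sqrt{-34 + Y}$ ($H{\left(Y \right)} = \sqrt{Y - 34} = \sqrt{-34 + Y}$)
$\left(H{\left(115 \right)} + R\right) - 24236 = \left(\sqrt{-34 + 115} - 14898\right) - 24236 = \left(\sqrt{81} - 14898\right) - 24236 = \left(9 - 14898\right) - 24236 = -14889 - 24236 = -39125$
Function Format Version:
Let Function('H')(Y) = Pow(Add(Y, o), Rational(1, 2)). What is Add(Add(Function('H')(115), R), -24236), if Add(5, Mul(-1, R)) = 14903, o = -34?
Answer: -39125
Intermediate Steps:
R = -14898 (R = Add(5, Mul(-1, 14903)) = Add(5, -14903) = -14898)
Function('H')(Y) = Pow(Add(-34, Y), Rational(1, 2)) (Function('H')(Y) = Pow(Add(Y, -34), Rational(1, 2)) = Pow(Add(-34, Y), Rational(1, 2)))
Add(Add(Function('H')(115), R), -24236) = Add(Add(Pow(Add(-34, 115), Rational(1, 2)), -14898), -24236) = Add(Add(Pow(81, Rational(1, 2)), -14898), -24236) = Add(Add(9, -14898), -24236) = Add(-14889, -24236) = -39125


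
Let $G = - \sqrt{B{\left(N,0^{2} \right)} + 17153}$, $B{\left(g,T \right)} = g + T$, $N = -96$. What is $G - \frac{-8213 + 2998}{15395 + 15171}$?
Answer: $\frac{5215}{30566} - \sqrt{17057} \approx -130.43$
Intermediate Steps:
$B{\left(g,T \right)} = T + g$
$G = - \sqrt{17057}$ ($G = - \sqrt{\left(0^{2} - 96\right) + 17153} = - \sqrt{\left(0 - 96\right) + 17153} = - \sqrt{-96 + 17153} = - \sqrt{17057} \approx -130.6$)
$G - \frac{-8213 + 2998}{15395 + 15171} = - \sqrt{17057} - \frac{-8213 + 2998}{15395 + 15171} = - \sqrt{17057} - - \frac{5215}{30566} = - \sqrt{17057} + \frac{5215}{30566} = \frac{5215}{30566} - \sqrt{17057}$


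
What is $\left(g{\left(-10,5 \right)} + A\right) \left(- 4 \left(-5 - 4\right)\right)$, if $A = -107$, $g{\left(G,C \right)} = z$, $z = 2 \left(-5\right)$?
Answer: $-4212$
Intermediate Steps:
$z = -10$
$g{\left(G,C \right)} = -10$
$\left(g{\left(-10,5 \right)} + A\right) \left(- 4 \left(-5 - 4\right)\right) = \left(-10 - 107\right) \left(- 4 \left(-5 - 4\right)\right) = - 117 \left(\left(-4\right) \left(-9\right)\right) = \left(-117\right) 36 = -4212$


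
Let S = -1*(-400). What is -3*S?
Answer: -1200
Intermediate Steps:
S = 400
-3*S = -3*400 = -1200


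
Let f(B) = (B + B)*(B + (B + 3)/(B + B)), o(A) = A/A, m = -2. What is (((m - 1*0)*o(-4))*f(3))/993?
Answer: -16/331 ≈ -0.048338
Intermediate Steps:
o(A) = 1
f(B) = 2*B*(B + (3 + B)/(2*B)) (f(B) = (2*B)*(B + (3 + B)/((2*B))) = (2*B)*(B + (3 + B)*(1/(2*B))) = (2*B)*(B + (3 + B)/(2*B)) = 2*B*(B + (3 + B)/(2*B)))
(((m - 1*0)*o(-4))*f(3))/993 = (((-2 - 1*0)*1)*(3 + 3 + 2*3²))/993 = (((-2 + 0)*1)*(3 + 3 + 2*9))*(1/993) = ((-2*1)*(3 + 3 + 18))*(1/993) = -2*24*(1/993) = -48*1/993 = -16/331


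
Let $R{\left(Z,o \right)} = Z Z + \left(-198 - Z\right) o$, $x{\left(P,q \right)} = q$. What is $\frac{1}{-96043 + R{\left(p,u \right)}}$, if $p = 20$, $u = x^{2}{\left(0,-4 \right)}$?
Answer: $- \frac{1}{99131} \approx -1.0088 \cdot 10^{-5}$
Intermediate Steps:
$u = 16$ ($u = \left(-4\right)^{2} = 16$)
$R{\left(Z,o \right)} = Z^{2} + o \left(-198 - Z\right)$
$\frac{1}{-96043 + R{\left(p,u \right)}} = \frac{1}{-96043 - \left(3168 - 400 + 320\right)} = \frac{1}{-96043 - 3088} = \frac{1}{-99131} = - \frac{1}{99131}$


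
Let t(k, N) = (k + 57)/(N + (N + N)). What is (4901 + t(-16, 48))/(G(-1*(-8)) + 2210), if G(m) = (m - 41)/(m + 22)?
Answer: 3528925/1590408 ≈ 2.2189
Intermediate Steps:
G(m) = (-41 + m)/(22 + m)
t(k, N) = (57 + k)/(3*N) (t(k, N) = (57 + k)/(N + 2*N) = (57 + k)/((3*N)) = (57 + k)*(1/(3*N)) = (57 + k)/(3*N))
(4901 + t(-16, 48))/(G(-1*(-8)) + 2210) = (4901 + (⅓)*(57 - 16)/48)/((-41 - 1*(-8))/(22 - 1*(-8)) + 2210) = (4901 + (⅓)*(1/48)*41)/((-41 + 8)/(22 + 8) + 2210) = (4901 + 41/144)/(-33/30 + 2210) = 705785/(144*((1/30)*(-33) + 2210)) = 705785/(144*(-11/10 + 2210)) = 705785/(144*(22089/10)) = (705785/144)*(10/22089) = 3528925/1590408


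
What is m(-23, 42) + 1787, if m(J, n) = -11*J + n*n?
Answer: 3804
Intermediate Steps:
m(J, n) = n² - 11*J (m(J, n) = -11*J + n² = n² - 11*J)
m(-23, 42) + 1787 = (42² - 11*(-23)) + 1787 = (1764 + 253) + 1787 = 2017 + 1787 = 3804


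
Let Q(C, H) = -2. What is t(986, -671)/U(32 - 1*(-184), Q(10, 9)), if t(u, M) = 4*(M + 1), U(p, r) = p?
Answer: -335/27 ≈ -12.407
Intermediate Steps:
t(u, M) = 4 + 4*M (t(u, M) = 4*(1 + M) = 4 + 4*M)
t(986, -671)/U(32 - 1*(-184), Q(10, 9)) = (4 + 4*(-671))/(32 - 1*(-184)) = (4 - 2684)/(32 + 184) = -2680/216 = -2680*1/216 = -335/27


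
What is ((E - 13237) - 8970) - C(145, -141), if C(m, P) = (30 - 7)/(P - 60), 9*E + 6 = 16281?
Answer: -1366703/67 ≈ -20399.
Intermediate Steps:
E = 5425/3 (E = -2/3 + (1/9)*16281 = -2/3 + 1809 = 5425/3 ≈ 1808.3)
C(m, P) = 23/(-60 + P)
((E - 13237) - 8970) - C(145, -141) = ((5425/3 - 13237) - 8970) - 23/(-60 - 141) = (-34286/3 - 8970) - 23/(-201) = -61196/3 - 23*(-1)/201 = -61196/3 - 1*(-23/201) = -61196/3 + 23/201 = -1366703/67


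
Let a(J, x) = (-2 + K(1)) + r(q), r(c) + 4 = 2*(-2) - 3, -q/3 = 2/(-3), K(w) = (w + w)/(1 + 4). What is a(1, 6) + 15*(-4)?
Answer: -363/5 ≈ -72.600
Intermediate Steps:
K(w) = 2*w/5 (K(w) = (2*w)/5 = (2*w)*(⅕) = 2*w/5)
q = 2 (q = -6/(-3) = -6*(-1)/3 = -3*(-⅔) = 2)
r(c) = -11 (r(c) = -4 + (2*(-2) - 3) = -4 + (-4 - 3) = -4 - 7 = -11)
a(J, x) = -63/5 (a(J, x) = (-2 + (⅖)*1) - 11 = (-2 + ⅖) - 11 = -8/5 - 11 = -63/5)
a(1, 6) + 15*(-4) = -63/5 + 15*(-4) = -63/5 - 60 = -363/5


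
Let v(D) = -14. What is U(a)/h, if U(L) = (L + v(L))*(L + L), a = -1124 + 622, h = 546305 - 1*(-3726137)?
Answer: 259032/2136221 ≈ 0.12126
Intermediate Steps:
h = 4272442 (h = 546305 + 3726137 = 4272442)
a = -502
U(L) = 2*L*(-14 + L) (U(L) = (L - 14)*(L + L) = (-14 + L)*(2*L) = 2*L*(-14 + L))
U(a)/h = (2*(-502)*(-14 - 502))/4272442 = (2*(-502)*(-516))*(1/4272442) = 518064*(1/4272442) = 259032/2136221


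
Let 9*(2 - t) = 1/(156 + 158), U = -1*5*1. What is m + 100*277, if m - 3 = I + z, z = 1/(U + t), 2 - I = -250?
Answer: 237027619/8479 ≈ 27955.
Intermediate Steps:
I = 252 (I = 2 - 1*(-250) = 2 + 250 = 252)
U = -5 (U = -5*1 = -5)
t = 5651/2826 (t = 2 - 1/(9*(156 + 158)) = 2 - 1/9/314 = 2 - 1/9*1/314 = 2 - 1/2826 = 5651/2826 ≈ 1.9996)
z = -2826/8479 (z = 1/(-5 + 5651/2826) = 1/(-8479/2826) = -2826/8479 ≈ -0.33329)
m = 2159319/8479 (m = 3 + (252 - 2826/8479) = 3 + 2133882/8479 = 2159319/8479 ≈ 254.67)
m + 100*277 = 2159319/8479 + 100*277 = 2159319/8479 + 27700 = 237027619/8479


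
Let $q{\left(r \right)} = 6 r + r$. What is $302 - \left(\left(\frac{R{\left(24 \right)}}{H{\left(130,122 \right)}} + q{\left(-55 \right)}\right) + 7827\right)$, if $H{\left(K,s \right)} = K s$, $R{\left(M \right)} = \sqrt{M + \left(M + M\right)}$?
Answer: $-7140 - \frac{3 \sqrt{2}}{7930} \approx -7140.0$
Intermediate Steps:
$R{\left(M \right)} = \sqrt{3} \sqrt{M}$ ($R{\left(M \right)} = \sqrt{M + 2 M} = \sqrt{3 M} = \sqrt{3} \sqrt{M}$)
$q{\left(r \right)} = 7 r$
$302 - \left(\left(\frac{R{\left(24 \right)}}{H{\left(130,122 \right)}} + q{\left(-55 \right)}\right) + 7827\right) = 302 - \left(\left(\frac{\sqrt{3} \sqrt{24}}{130 \cdot 122} + 7 \left(-55\right)\right) + 7827\right) = 302 - \left(\left(\frac{\sqrt{3} \cdot 2 \sqrt{6}}{15860} - 385\right) + 7827\right) = 302 - \left(\left(6 \sqrt{2} \cdot \frac{1}{15860} - 385\right) + 7827\right) = 302 - \left(\left(\frac{3 \sqrt{2}}{7930} - 385\right) + 7827\right) = 302 - \left(\left(-385 + \frac{3 \sqrt{2}}{7930}\right) + 7827\right) = 302 - \left(7442 + \frac{3 \sqrt{2}}{7930}\right) = -7140 - \frac{3 \sqrt{2}}{7930}$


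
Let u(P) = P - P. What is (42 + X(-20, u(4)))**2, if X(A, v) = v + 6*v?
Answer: 1764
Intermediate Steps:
u(P) = 0
X(A, v) = 7*v
(42 + X(-20, u(4)))**2 = (42 + 7*0)**2 = (42 + 0)**2 = 42**2 = 1764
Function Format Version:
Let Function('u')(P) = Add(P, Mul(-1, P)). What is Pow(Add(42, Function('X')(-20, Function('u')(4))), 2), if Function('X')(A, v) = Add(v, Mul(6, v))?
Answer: 1764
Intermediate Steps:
Function('u')(P) = 0
Function('X')(A, v) = Mul(7, v)
Pow(Add(42, Function('X')(-20, Function('u')(4))), 2) = Pow(Add(42, Mul(7, 0)), 2) = Pow(Add(42, 0), 2) = Pow(42, 2) = 1764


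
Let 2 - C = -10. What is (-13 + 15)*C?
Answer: 24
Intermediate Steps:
C = 12 (C = 2 - 1*(-10) = 2 + 10 = 12)
(-13 + 15)*C = (-13 + 15)*12 = 2*12 = 24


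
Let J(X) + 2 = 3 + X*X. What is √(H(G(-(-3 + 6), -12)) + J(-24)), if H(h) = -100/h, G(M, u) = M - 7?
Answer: √587 ≈ 24.228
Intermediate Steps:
G(M, u) = -7 + M
J(X) = 1 + X² (J(X) = -2 + (3 + X*X) = -2 + (3 + X²) = 1 + X²)
√(H(G(-(-3 + 6), -12)) + J(-24)) = √(-100/(-7 - (-3 + 6)) + (1 + (-24)²)) = √(-100/(-7 - 1*3) + (1 + 576)) = √(-100/(-7 - 3) + 577) = √(-100/(-10) + 577) = √(-100*(-⅒) + 577) = √(10 + 577) = √587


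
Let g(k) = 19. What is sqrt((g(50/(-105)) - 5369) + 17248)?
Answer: 3*sqrt(1322) ≈ 109.08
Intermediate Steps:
sqrt((g(50/(-105)) - 5369) + 17248) = sqrt((19 - 5369) + 17248) = sqrt(-5350 + 17248) = sqrt(11898) = 3*sqrt(1322)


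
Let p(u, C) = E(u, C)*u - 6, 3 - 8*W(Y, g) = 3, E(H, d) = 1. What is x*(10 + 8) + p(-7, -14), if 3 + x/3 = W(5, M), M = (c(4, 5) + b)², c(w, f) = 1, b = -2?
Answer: -175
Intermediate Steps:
M = 1 (M = (1 - 2)² = (-1)² = 1)
W(Y, g) = 0 (W(Y, g) = 3/8 - ⅛*3 = 3/8 - 3/8 = 0)
x = -9 (x = -9 + 3*0 = -9 + 0 = -9)
p(u, C) = -6 + u (p(u, C) = 1*u - 6 = u - 6 = -6 + u)
x*(10 + 8) + p(-7, -14) = -9*(10 + 8) + (-6 - 7) = -9*18 - 13 = -162 - 13 = -175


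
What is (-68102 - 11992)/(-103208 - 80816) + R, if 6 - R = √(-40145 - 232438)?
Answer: 592119/92012 - 3*I*√30287 ≈ 6.4352 - 522.09*I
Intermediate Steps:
R = 6 - 3*I*√30287 (R = 6 - √(-40145 - 232438) = 6 - √(-272583) = 6 - 3*I*√30287 ≈ 6.0 - 522.09*I)
(-68102 - 11992)/(-103208 - 80816) + R = (-68102 - 11992)/(-103208 - 80816) + (6 - 3*I*√30287) = -80094/(-184024) + (6 - 3*I*√30287) = -80094*(-1/184024) + (6 - 3*I*√30287) = 40047/92012 + (6 - 3*I*√30287) = 592119/92012 - 3*I*√30287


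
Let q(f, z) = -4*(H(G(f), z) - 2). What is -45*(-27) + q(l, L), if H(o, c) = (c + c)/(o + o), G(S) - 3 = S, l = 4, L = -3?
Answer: 8573/7 ≈ 1224.7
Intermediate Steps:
G(S) = 3 + S
H(o, c) = c/o (H(o, c) = (2*c)/((2*o)) = (2*c)*(1/(2*o)) = c/o)
q(f, z) = 8 - 4*z/(3 + f) (q(f, z) = -4*(z/(3 + f) - 2) = -4*(-2 + z/(3 + f)) = 8 - 4*z/(3 + f))
-45*(-27) + q(l, L) = -45*(-27) + 4*(6 - 1*(-3) + 2*4)/(3 + 4) = 1215 + 4*(6 + 3 + 8)/7 = 1215 + 4*(1/7)*17 = 1215 + 68/7 = 8573/7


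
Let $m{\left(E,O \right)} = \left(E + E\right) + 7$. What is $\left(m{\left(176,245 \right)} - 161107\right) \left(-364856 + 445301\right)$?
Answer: $-12931372860$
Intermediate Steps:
$m{\left(E,O \right)} = 7 + 2 E$ ($m{\left(E,O \right)} = 2 E + 7 = 7 + 2 E$)
$\left(m{\left(176,245 \right)} - 161107\right) \left(-364856 + 445301\right) = \left(\left(7 + 2 \cdot 176\right) - 161107\right) \left(-364856 + 445301\right) = \left(\left(7 + 352\right) - 161107\right) 80445 = \left(359 - 161107\right) 80445 = \left(-160748\right) 80445 = -12931372860$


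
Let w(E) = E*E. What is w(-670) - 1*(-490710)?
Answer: 939610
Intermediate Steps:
w(E) = E²
w(-670) - 1*(-490710) = (-670)² - 1*(-490710) = 448900 + 490710 = 939610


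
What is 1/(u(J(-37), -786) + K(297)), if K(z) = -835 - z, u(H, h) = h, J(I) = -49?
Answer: -1/1918 ≈ -0.00052138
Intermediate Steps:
1/(u(J(-37), -786) + K(297)) = 1/(-786 + (-835 - 1*297)) = 1/(-786 + (-835 - 297)) = 1/(-786 - 1132) = 1/(-1918) = -1/1918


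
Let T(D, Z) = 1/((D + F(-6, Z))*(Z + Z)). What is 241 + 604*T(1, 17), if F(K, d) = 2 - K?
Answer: 37175/153 ≈ 242.97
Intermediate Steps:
T(D, Z) = 1/(2*Z*(8 + D)) (T(D, Z) = 1/((D + (2 - 1*(-6)))*(Z + Z)) = 1/((D + (2 + 6))*(2*Z)) = 1/((D + 8)*(2*Z)) = 1/((8 + D)*(2*Z)) = 1/(2*Z*(8 + D)))
241 + 604*T(1, 17) = 241 + 604*((½)/(17*(8 + 1))) = 241 + 604*((½)*(1/17)/9) = 241 + 604*((½)*(1/17)*(⅑)) = 241 + 604*(1/306) = 241 + 302/153 = 37175/153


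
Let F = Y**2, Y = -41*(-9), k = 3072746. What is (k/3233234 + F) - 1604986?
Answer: -2374525928652/1616617 ≈ -1.4688e+6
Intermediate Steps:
Y = 369
F = 136161 (F = 369**2 = 136161)
(k/3233234 + F) - 1604986 = (3072746/3233234 + 136161) - 1604986 = (3072746*(1/3233234) + 136161) - 1604986 = (1536373/1616617 + 136161) - 1604986 = 220121723710/1616617 - 1604986 = -2374525928652/1616617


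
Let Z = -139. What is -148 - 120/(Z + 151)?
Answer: -158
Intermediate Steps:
-148 - 120/(Z + 151) = -148 - 120/(-139 + 151) = -148 - 120/12 = -148 + (1/12)*(-120) = -148 - 10 = -158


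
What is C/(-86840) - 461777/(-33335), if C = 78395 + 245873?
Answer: 292912409/28948114 ≈ 10.119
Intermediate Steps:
C = 324268
C/(-86840) - 461777/(-33335) = 324268/(-86840) - 461777/(-33335) = 324268*(-1/86840) - 461777*(-1/33335) = -81067/21710 + 461777/33335 = 292912409/28948114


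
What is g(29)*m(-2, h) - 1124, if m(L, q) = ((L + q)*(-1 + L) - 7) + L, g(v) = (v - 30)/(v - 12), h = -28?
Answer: -19189/17 ≈ -1128.8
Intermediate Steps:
g(v) = (-30 + v)/(-12 + v)
m(L, q) = -7 + L + (-1 + L)*(L + q) (m(L, q) = ((-1 + L)*(L + q) - 7) + L = (-7 + (-1 + L)*(L + q)) + L = -7 + L + (-1 + L)*(L + q))
g(29)*m(-2, h) - 1124 = ((-30 + 29)/(-12 + 29))*(-7 + (-2)**2 - 1*(-28) - 2*(-28)) - 1124 = (-1/17)*(-7 + 4 + 28 + 56) - 1124 = ((1/17)*(-1))*81 - 1124 = -1/17*81 - 1124 = -81/17 - 1124 = -19189/17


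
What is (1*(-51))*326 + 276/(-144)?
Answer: -199535/12 ≈ -16628.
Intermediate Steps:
(1*(-51))*326 + 276/(-144) = -51*326 + 276*(-1/144) = -16626 - 23/12 = -199535/12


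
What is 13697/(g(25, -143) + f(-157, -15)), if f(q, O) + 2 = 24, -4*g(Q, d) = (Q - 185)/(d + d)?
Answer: 1958671/3126 ≈ 626.57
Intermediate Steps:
g(Q, d) = -(-185 + Q)/(8*d) (g(Q, d) = -(Q - 185)/(4*(d + d)) = -(-185 + Q)/(4*(2*d)) = -(-185 + Q)*1/(2*d)/4 = -(-185 + Q)/(8*d))
f(q, O) = 22 (f(q, O) = -2 + 24 = 22)
13697/(g(25, -143) + f(-157, -15)) = 13697/((1/8)*(185 - 1*25)/(-143) + 22) = 13697/((1/8)*(-1/143)*(185 - 25) + 22) = 13697/((1/8)*(-1/143)*160 + 22) = 13697/(-20/143 + 22) = 13697/(3126/143) = 13697*(143/3126) = 1958671/3126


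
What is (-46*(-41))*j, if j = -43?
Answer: -81098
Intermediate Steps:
(-46*(-41))*j = -46*(-41)*(-43) = 1886*(-43) = -81098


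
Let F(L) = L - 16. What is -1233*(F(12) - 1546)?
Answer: 1911150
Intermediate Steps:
F(L) = -16 + L
-1233*(F(12) - 1546) = -1233*((-16 + 12) - 1546) = -1233*(-4 - 1546) = -1233*(-1550) = 1911150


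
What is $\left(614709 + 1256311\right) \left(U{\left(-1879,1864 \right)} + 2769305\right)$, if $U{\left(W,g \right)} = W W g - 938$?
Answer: $12318577128024820$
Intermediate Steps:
$U{\left(W,g \right)} = -938 + g W^{2}$ ($U{\left(W,g \right)} = W^{2} g - 938 = g W^{2} - 938 = -938 + g W^{2}$)
$\left(614709 + 1256311\right) \left(U{\left(-1879,1864 \right)} + 2769305\right) = \left(614709 + 1256311\right) \left(\left(-938 + 1864 \left(-1879\right)^{2}\right) + 2769305\right) = 1871020 \left(\left(-938 + 1864 \cdot 3530641\right) + 2769305\right) = 1871020 \left(\left(-938 + 6581114824\right) + 2769305\right) = 1871020 \left(6581113886 + 2769305\right) = 1871020 \cdot 6583883191 = 12318577128024820$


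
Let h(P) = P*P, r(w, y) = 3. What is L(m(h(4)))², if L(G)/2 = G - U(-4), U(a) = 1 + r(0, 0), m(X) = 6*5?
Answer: 2704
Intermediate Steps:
h(P) = P²
m(X) = 30
U(a) = 4 (U(a) = 1 + 3 = 4)
L(G) = -8 + 2*G (L(G) = 2*(G - 1*4) = 2*(G - 4) = 2*(-4 + G) = -8 + 2*G)
L(m(h(4)))² = (-8 + 2*30)² = (-8 + 60)² = 52² = 2704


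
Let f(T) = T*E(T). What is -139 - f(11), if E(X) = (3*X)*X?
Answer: -4132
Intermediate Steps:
E(X) = 3*X²
f(T) = 3*T³ (f(T) = T*(3*T²) = 3*T³)
-139 - f(11) = -139 - 3*11³ = -139 - 3*1331 = -139 - 1*3993 = -139 - 3993 = -4132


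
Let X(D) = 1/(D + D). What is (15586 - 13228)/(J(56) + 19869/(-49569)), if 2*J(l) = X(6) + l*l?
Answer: 935069616/621651107 ≈ 1.5042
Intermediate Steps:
X(D) = 1/(2*D)
J(l) = 1/24 + l²/2 (J(l) = ((½)/6 + l*l)/2 = ((½)*(⅙) + l²)/2 = (1/12 + l²)/2 = 1/24 + l²/2)
(15586 - 13228)/(J(56) + 19869/(-49569)) = (15586 - 13228)/((1/24 + (½)*56²) + 19869/(-49569)) = 2358/((1/24 + (½)*3136) + 19869*(-1/49569)) = 2358/((1/24 + 1568) - 6623/16523) = 2358/(37633/24 - 6623/16523) = 2358/(621651107/396552) = 2358*(396552/621651107) = 935069616/621651107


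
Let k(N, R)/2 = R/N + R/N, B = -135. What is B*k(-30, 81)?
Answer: 1458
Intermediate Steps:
k(N, R) = 4*R/N (k(N, R) = 2*(R/N + R/N) = 2*(2*R/N) = 4*R/N)
B*k(-30, 81) = -540*81/(-30) = -540*81*(-1)/30 = -135*(-54/5) = 1458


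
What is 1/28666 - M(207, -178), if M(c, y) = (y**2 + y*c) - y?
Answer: 142871345/28666 ≈ 4984.0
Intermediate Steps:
M(c, y) = y**2 - y + c*y (M(c, y) = (y**2 + c*y) - y = y**2 - y + c*y)
1/28666 - M(207, -178) = 1/28666 - (-178)*(-1 + 207 - 178) = 1/28666 - (-178)*28 = 1/28666 - 1*(-4984) = 1/28666 + 4984 = 142871345/28666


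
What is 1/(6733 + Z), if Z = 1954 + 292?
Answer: 1/8979 ≈ 0.00011137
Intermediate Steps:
Z = 2246
1/(6733 + Z) = 1/(6733 + 2246) = 1/8979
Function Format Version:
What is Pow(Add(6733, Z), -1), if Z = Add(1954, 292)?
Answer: Rational(1, 8979) ≈ 0.00011137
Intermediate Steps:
Z = 2246
Pow(Add(6733, Z), -1) = Pow(Add(6733, 2246), -1) = Pow(8979, -1) = Rational(1, 8979)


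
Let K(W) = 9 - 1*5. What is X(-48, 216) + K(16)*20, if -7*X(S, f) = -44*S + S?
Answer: -1504/7 ≈ -214.86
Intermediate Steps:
K(W) = 4 (K(W) = 9 - 5 = 4)
X(S, f) = 43*S/7 (X(S, f) = -(-44*S + S)/7 = -(-43)*S/7 = 43*S/7)
X(-48, 216) + K(16)*20 = (43/7)*(-48) + 4*20 = -2064/7 + 80 = -1504/7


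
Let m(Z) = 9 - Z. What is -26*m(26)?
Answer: 442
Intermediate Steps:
-26*m(26) = -26*(9 - 1*26) = -26*(9 - 26) = -26*(-17) = 442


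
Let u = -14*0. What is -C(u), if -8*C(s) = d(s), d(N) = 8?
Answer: 1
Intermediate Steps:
u = 0
C(s) = -1 (C(s) = -⅛*8 = -1)
-C(u) = -1*(-1) = 1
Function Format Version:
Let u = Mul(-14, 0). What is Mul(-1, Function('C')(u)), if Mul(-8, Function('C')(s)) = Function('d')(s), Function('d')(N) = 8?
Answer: 1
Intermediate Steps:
u = 0
Function('C')(s) = -1 (Function('C')(s) = Mul(Rational(-1, 8), 8) = -1)
Mul(-1, Function('C')(u)) = Mul(-1, -1) = 1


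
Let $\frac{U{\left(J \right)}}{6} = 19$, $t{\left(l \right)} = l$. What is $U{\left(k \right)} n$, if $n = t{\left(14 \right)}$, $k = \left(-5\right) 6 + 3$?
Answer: $1596$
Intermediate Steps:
$k = -27$ ($k = -30 + 3 = -27$)
$U{\left(J \right)} = 114$ ($U{\left(J \right)} = 6 \cdot 19 = 114$)
$n = 14$
$U{\left(k \right)} n = 114 \cdot 14 = 1596$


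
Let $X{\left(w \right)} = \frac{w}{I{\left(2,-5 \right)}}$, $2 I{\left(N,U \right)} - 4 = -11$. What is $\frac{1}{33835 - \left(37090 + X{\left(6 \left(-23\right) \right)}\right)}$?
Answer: $- \frac{7}{23061} \approx -0.00030354$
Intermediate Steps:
$I{\left(N,U \right)} = - \frac{7}{2}$ ($I{\left(N,U \right)} = 2 + \frac{1}{2} \left(-11\right) = 2 - \frac{11}{2} = - \frac{7}{2}$)
$X{\left(w \right)} = - \frac{2 w}{7}$ ($X{\left(w \right)} = \frac{w}{- \frac{7}{2}} = w \left(- \frac{2}{7}\right) = - \frac{2 w}{7}$)
$\frac{1}{33835 - \left(37090 + X{\left(6 \left(-23\right) \right)}\right)} = \frac{1}{33835 - \left(37090 - \frac{2 \cdot 6 \left(-23\right)}{7}\right)} = \frac{1}{33835 - \left(37090 - - \frac{276}{7}\right)} = \frac{1}{33835 - \frac{259906}{7}} = \frac{1}{- \frac{23061}{7}} = - \frac{7}{23061}$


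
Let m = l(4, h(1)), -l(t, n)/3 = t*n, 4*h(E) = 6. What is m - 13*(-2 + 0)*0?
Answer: -18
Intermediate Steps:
h(E) = 3/2 (h(E) = (¼)*6 = 3/2)
l(t, n) = -3*n*t (l(t, n) = -3*t*n = -3*n*t)
m = -18 (m = -3*3/2*4 = -18)
m - 13*(-2 + 0)*0 = -18 - 13*(-2 + 0)*0 = -18 - (-26)*0 = -18 - 13*0 = -18 + 0 = -18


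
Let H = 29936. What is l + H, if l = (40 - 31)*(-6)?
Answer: 29882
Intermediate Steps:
l = -54 (l = 9*(-6) = -54)
l + H = -54 + 29936 = 29882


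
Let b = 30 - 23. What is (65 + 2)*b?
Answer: 469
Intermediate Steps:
b = 7
(65 + 2)*b = (65 + 2)*7 = 67*7 = 469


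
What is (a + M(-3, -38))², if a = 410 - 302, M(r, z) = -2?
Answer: 11236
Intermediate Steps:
a = 108
(a + M(-3, -38))² = (108 - 2)² = 106² = 11236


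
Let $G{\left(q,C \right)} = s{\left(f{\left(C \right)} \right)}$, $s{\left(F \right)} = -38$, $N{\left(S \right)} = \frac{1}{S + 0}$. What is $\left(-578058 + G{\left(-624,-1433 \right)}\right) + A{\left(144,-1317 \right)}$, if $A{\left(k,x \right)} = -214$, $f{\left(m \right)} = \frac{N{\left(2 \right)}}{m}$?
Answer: $-578310$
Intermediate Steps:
$N{\left(S \right)} = \frac{1}{S}$
$f{\left(m \right)} = \frac{1}{2 m}$
$G{\left(q,C \right)} = -38$
$\left(-578058 + G{\left(-624,-1433 \right)}\right) + A{\left(144,-1317 \right)} = \left(-578058 - 38\right) - 214 = -578096 - 214 = -578310$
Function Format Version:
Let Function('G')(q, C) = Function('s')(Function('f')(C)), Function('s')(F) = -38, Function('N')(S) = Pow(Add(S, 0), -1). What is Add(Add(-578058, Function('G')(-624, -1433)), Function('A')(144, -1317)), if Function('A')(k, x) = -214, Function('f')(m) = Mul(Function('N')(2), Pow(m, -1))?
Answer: -578310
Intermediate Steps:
Function('N')(S) = Pow(S, -1)
Function('f')(m) = Mul(Rational(1, 2), Pow(m, -1)) (Function('f')(m) = Mul(Pow(2, -1), Pow(m, -1)) = Mul(Rational(1, 2), Pow(m, -1)))
Function('G')(q, C) = -38
Add(Add(-578058, Function('G')(-624, -1433)), Function('A')(144, -1317)) = Add(Add(-578058, -38), -214) = Add(-578096, -214) = -578310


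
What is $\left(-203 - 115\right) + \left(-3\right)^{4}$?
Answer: $-237$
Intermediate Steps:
$\left(-203 - 115\right) + \left(-3\right)^{4} = -318 + 81 = -237$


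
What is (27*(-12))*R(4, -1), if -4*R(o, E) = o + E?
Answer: 243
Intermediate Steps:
R(o, E) = -E/4 - o/4 (R(o, E) = -(o + E)/4 = -(E + o)/4 = -E/4 - o/4)
(27*(-12))*R(4, -1) = (27*(-12))*(-¼*(-1) - ¼*4) = -324*(¼ - 1) = -324*(-¾) = 243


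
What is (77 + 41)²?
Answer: 13924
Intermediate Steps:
(77 + 41)² = 118² = 13924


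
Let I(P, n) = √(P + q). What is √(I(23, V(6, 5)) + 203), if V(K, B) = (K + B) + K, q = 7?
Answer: √(203 + √30) ≈ 14.439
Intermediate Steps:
V(K, B) = B + 2*K (V(K, B) = (B + K) + K = B + 2*K)
I(P, n) = √(7 + P) (I(P, n) = √(P + 7) = √(7 + P))
√(I(23, V(6, 5)) + 203) = √(√(7 + 23) + 203) = √(√30 + 203) = √(203 + √30)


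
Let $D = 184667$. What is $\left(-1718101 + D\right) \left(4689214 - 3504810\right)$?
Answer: $-1816205363336$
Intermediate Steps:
$\left(-1718101 + D\right) \left(4689214 - 3504810\right) = \left(-1718101 + 184667\right) \left(4689214 - 3504810\right) = \left(-1533434\right) 1184404 = -1816205363336$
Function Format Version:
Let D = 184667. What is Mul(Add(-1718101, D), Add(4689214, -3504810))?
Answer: -1816205363336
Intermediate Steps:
Mul(Add(-1718101, D), Add(4689214, -3504810)) = Mul(Add(-1718101, 184667), Add(4689214, -3504810)) = Mul(-1533434, 1184404) = -1816205363336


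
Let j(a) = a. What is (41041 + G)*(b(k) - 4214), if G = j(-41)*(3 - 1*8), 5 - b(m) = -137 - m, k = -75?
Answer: -171047162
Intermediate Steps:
b(m) = 142 + m (b(m) = 5 - (-137 - m) = 5 + (137 + m) = 142 + m)
G = 205 (G = -41*(3 - 1*8) = -41*(3 - 8) = -41*(-5) = 205)
(41041 + G)*(b(k) - 4214) = (41041 + 205)*((142 - 75) - 4214) = 41246*(67 - 4214) = 41246*(-4147) = -171047162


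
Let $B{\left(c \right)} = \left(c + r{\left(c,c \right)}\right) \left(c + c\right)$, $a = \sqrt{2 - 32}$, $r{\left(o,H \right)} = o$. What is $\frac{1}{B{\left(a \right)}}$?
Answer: $- \frac{1}{120} \approx -0.0083333$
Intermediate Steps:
$a = i \sqrt{30}$ ($a = \sqrt{-30} = i \sqrt{30} \approx 5.4772 i$)
$B{\left(c \right)} = 4 c^{2}$ ($B{\left(c \right)} = \left(c + c\right) \left(c + c\right) = 2 c 2 c = 4 c^{2}$)
$\frac{1}{B{\left(a \right)}} = \frac{1}{4 \left(i \sqrt{30}\right)^{2}} = \frac{1}{4 \left(-30\right)} = \frac{1}{-120} = - \frac{1}{120}$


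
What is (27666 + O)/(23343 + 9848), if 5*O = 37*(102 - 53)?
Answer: 140143/165955 ≈ 0.84446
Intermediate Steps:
O = 1813/5 (O = (37*(102 - 53))/5 = (37*49)/5 = (⅕)*1813 = 1813/5 ≈ 362.60)
(27666 + O)/(23343 + 9848) = (27666 + 1813/5)/(23343 + 9848) = (140143/5)/33191 = (140143/5)*(1/33191) = 140143/165955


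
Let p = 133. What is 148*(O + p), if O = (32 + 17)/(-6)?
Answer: 55426/3 ≈ 18475.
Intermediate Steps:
O = -49/6 (O = 49*(-1/6) = -49/6 ≈ -8.1667)
148*(O + p) = 148*(-49/6 + 133) = 148*(749/6) = 55426/3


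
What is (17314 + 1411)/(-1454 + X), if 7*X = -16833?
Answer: -131075/27011 ≈ -4.8527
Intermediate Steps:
X = -16833/7 (X = (⅐)*(-16833) = -16833/7 ≈ -2404.7)
(17314 + 1411)/(-1454 + X) = (17314 + 1411)/(-1454 - 16833/7) = 18725/(-27011/7) = 18725*(-7/27011) = -131075/27011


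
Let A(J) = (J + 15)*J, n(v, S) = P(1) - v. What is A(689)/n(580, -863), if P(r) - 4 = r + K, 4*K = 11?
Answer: -1940224/2289 ≈ -847.63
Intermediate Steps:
K = 11/4 (K = (¼)*11 = 11/4 ≈ 2.7500)
P(r) = 27/4 + r (P(r) = 4 + (r + 11/4) = 4 + (11/4 + r) = 27/4 + r)
n(v, S) = 31/4 - v (n(v, S) = (27/4 + 1) - v = 31/4 - v)
A(J) = J*(15 + J) (A(J) = (15 + J)*J = J*(15 + J))
A(689)/n(580, -863) = (689*(15 + 689))/(31/4 - 1*580) = (689*704)/(31/4 - 580) = 485056/(-2289/4) = 485056*(-4/2289) = -1940224/2289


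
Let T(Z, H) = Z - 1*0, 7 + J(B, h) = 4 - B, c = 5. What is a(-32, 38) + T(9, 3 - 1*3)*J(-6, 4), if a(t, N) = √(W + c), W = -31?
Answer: 27 + I*√26 ≈ 27.0 + 5.099*I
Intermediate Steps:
J(B, h) = -3 - B (J(B, h) = -7 + (4 - B) = -3 - B)
T(Z, H) = Z (T(Z, H) = Z + 0 = Z)
a(t, N) = I*√26 (a(t, N) = √(-31 + 5) = √(-26) = I*√26)
a(-32, 38) + T(9, 3 - 1*3)*J(-6, 4) = I*√26 + 9*(-3 - 1*(-6)) = I*√26 + 9*(-3 + 6) = I*√26 + 9*3 = I*√26 + 27 = 27 + I*√26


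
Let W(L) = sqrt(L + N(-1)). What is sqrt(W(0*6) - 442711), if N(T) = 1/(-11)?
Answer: sqrt(-53568031 + 11*I*sqrt(11))/11 ≈ 0.00022658 + 665.37*I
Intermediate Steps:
N(T) = -1/11
W(L) = sqrt(-1/11 + L) (W(L) = sqrt(L - 1/11) = sqrt(-1/11 + L))
sqrt(W(0*6) - 442711) = sqrt(sqrt(-11 + 121*(0*6))/11 - 442711) = sqrt(sqrt(-11 + 121*0)/11 - 442711) = sqrt(sqrt(-11 + 0)/11 - 442711) = sqrt(sqrt(-11)/11 - 442711) = sqrt((I*sqrt(11))/11 - 442711) = sqrt(I*sqrt(11)/11 - 442711) = sqrt(-442711 + I*sqrt(11)/11)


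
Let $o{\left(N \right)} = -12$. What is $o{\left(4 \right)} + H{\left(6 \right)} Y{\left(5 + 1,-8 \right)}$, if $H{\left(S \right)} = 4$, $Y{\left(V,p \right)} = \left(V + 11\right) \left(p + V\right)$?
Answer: $-148$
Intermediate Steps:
$Y{\left(V,p \right)} = \left(11 + V\right) \left(V + p\right)$
$o{\left(4 \right)} + H{\left(6 \right)} Y{\left(5 + 1,-8 \right)} = -12 + 4 \left(\left(5 + 1\right)^{2} + 11 \left(5 + 1\right) + 11 \left(-8\right) + \left(5 + 1\right) \left(-8\right)\right) = -12 + 4 \left(6^{2} + 11 \cdot 6 - 88 + 6 \left(-8\right)\right) = -12 + 4 \left(36 + 66 - 88 - 48\right) = -12 + 4 \left(-34\right) = -12 - 136 = -148$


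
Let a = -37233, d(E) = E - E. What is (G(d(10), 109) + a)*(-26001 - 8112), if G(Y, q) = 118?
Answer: 1266103995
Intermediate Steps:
d(E) = 0
(G(d(10), 109) + a)*(-26001 - 8112) = (118 - 37233)*(-26001 - 8112) = -37115*(-34113) = 1266103995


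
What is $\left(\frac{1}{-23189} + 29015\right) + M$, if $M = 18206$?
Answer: $\frac{1095007768}{23189} \approx 47221.0$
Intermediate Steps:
$\left(\frac{1}{-23189} + 29015\right) + M = \left(\frac{1}{-23189} + 29015\right) + 18206 = \left(- \frac{1}{23189} + 29015\right) + 18206 = \frac{672828834}{23189} + 18206 = \frac{1095007768}{23189}$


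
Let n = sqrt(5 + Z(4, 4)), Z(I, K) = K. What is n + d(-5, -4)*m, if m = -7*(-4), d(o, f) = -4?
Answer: -109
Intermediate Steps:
n = 3 (n = sqrt(5 + 4) = sqrt(9) = 3)
m = 28
n + d(-5, -4)*m = 3 - 4*28 = 3 - 112 = -109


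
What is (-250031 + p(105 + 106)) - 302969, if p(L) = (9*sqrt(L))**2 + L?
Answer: -535698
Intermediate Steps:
p(L) = 82*L (p(L) = 81*L + L = 82*L)
(-250031 + p(105 + 106)) - 302969 = (-250031 + 82*(105 + 106)) - 302969 = (-250031 + 82*211) - 302969 = (-250031 + 17302) - 302969 = -232729 - 302969 = -535698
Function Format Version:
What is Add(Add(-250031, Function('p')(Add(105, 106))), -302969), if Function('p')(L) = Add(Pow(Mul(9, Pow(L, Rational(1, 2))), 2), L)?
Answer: -535698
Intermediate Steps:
Function('p')(L) = Mul(82, L) (Function('p')(L) = Add(Mul(81, L), L) = Mul(82, L))
Add(Add(-250031, Function('p')(Add(105, 106))), -302969) = Add(Add(-250031, Mul(82, Add(105, 106))), -302969) = Add(Add(-250031, Mul(82, 211)), -302969) = Add(Add(-250031, 17302), -302969) = Add(-232729, -302969) = -535698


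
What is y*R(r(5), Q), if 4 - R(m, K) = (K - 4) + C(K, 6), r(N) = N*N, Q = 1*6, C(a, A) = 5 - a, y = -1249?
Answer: -3747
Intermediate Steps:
Q = 6
r(N) = N**2
R(m, K) = 3 (R(m, K) = 4 - ((K - 4) + (5 - K)) = 4 - ((-4 + K) + (5 - K)) = 4 - 1*1 = 4 - 1 = 3)
y*R(r(5), Q) = -1249*3 = -3747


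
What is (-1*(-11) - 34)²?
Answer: 529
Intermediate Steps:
(-1*(-11) - 34)² = (11 - 34)² = (-23)² = 529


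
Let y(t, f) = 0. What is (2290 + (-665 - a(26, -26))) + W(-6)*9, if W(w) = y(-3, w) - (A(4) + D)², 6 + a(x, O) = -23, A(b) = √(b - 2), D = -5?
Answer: 1411 + 90*√2 ≈ 1538.3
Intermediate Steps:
A(b) = √(-2 + b)
a(x, O) = -29 (a(x, O) = -6 - 23 = -29)
W(w) = -(-5 + √2)² (W(w) = 0 - (√(-2 + 4) - 5)² = 0 - (√2 - 5)² = 0 - (-5 + √2)² = -(-5 + √2)²)
(2290 + (-665 - a(26, -26))) + W(-6)*9 = (2290 + (-665 - 1*(-29))) + (-27 + 10*√2)*9 = (2290 + (-665 + 29)) + (-243 + 90*√2) = (2290 - 636) + (-243 + 90*√2) = 1654 + (-243 + 90*√2) = 1411 + 90*√2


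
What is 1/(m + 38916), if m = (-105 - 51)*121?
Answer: 1/20040 ≈ 4.9900e-5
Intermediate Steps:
m = -18876 (m = -156*121 = -18876)
1/(m + 38916) = 1/(-18876 + 38916) = 1/20040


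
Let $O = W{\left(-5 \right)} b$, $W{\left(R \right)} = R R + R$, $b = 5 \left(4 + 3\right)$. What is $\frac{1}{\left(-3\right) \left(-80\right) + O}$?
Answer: $\frac{1}{940} \approx 0.0010638$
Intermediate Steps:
$b = 35$ ($b = 5 \cdot 7 = 35$)
$W{\left(R \right)} = R + R^{2}$ ($W{\left(R \right)} = R^{2} + R = R + R^{2}$)
$O = 700$ ($O = - 5 \left(1 - 5\right) 35 = \left(-5\right) \left(-4\right) 35 = 20 \cdot 35 = 700$)
$\frac{1}{\left(-3\right) \left(-80\right) + O} = \frac{1}{\left(-3\right) \left(-80\right) + 700} = \frac{1}{240 + 700} = \frac{1}{940}$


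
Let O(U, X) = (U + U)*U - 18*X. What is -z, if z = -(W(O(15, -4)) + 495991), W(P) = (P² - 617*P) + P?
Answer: 446923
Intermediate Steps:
O(U, X) = -18*X + 2*U² (O(U, X) = (2*U)*U - 18*X = 2*U² - 18*X = -18*X + 2*U²)
W(P) = P² - 616*P
z = -446923 (z = -((-18*(-4) + 2*15²)*(-616 + (-18*(-4) + 2*15²)) + 495991) = -((72 + 2*225)*(-616 + (72 + 2*225)) + 495991) = -((72 + 450)*(-616 + (72 + 450)) + 495991) = -(522*(-616 + 522) + 495991) = -(522*(-94) + 495991) = -(-49068 + 495991) = -1*446923 = -446923)
-z = -1*(-446923) = 446923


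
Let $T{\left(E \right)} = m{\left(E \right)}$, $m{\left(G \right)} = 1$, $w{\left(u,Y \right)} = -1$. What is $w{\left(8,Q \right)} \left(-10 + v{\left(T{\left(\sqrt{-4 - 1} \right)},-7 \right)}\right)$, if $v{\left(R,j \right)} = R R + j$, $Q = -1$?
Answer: $16$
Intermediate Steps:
$T{\left(E \right)} = 1$
$v{\left(R,j \right)} = j + R^{2}$ ($v{\left(R,j \right)} = R^{2} + j = j + R^{2}$)
$w{\left(8,Q \right)} \left(-10 + v{\left(T{\left(\sqrt{-4 - 1} \right)},-7 \right)}\right) = - (-10 - \left(7 - 1^{2}\right)) = - (-10 + \left(-7 + 1\right)) = - (-10 - 6) = \left(-1\right) \left(-16\right) = 16$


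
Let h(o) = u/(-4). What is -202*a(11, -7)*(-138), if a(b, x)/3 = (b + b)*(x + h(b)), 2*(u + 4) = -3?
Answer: -10348965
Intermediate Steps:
u = -11/2 (u = -4 + (½)*(-3) = -4 - 3/2 = -11/2 ≈ -5.5000)
h(o) = 11/8 (h(o) = -11/2/(-4) = -11/2*(-¼) = 11/8)
a(b, x) = 6*b*(11/8 + x) (a(b, x) = 3*((b + b)*(x + 11/8)) = 3*((2*b)*(11/8 + x)) = 3*(2*b*(11/8 + x)) = 6*b*(11/8 + x))
-202*a(11, -7)*(-138) = -303*11*(11 + 8*(-7))/2*(-138) = -303*11*(11 - 56)/2*(-138) = -303*11*(-45)/2*(-138) = -202*(-1485/4)*(-138) = (149985/2)*(-138) = -10348965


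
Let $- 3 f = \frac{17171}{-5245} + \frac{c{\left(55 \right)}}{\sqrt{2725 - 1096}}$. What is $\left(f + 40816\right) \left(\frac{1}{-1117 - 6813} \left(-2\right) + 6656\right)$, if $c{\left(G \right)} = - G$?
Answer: $\frac{16949828998555171}{62389275} + \frac{290301451 \sqrt{181}}{1291797} \approx 2.7168 \cdot 10^{8}$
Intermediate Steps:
$f = \frac{17171}{15735} + \frac{55 \sqrt{181}}{1629}$ ($f = - \frac{\frac{17171}{-5245} + \frac{\left(-1\right) 55}{\sqrt{2725 - 1096}}}{3} = - \frac{17171 \left(- \frac{1}{5245}\right) - \frac{55}{\sqrt{1629}}}{3} = - \frac{- \frac{17171}{5245} - \frac{55}{3 \sqrt{181}}}{3} = - \frac{- \frac{17171}{5245} - 55 \frac{\sqrt{181}}{543}}{3} = - \frac{- \frac{17171}{5245} - \frac{55 \sqrt{181}}{543}}{3} = \frac{17171}{15735} + \frac{55 \sqrt{181}}{1629} \approx 1.5455$)
$\left(f + 40816\right) \left(\frac{1}{-1117 - 6813} \left(-2\right) + 6656\right) = \left(\left(\frac{17171}{15735} + \frac{55 \sqrt{181}}{1629}\right) + 40816\right) \left(\frac{1}{-1117 - 6813} \left(-2\right) + 6656\right) = \left(\frac{642256931}{15735} + \frac{55 \sqrt{181}}{1629}\right) \left(\frac{1}{-7930} \left(-2\right) + 6656\right) = \left(\frac{642256931}{15735} + \frac{55 \sqrt{181}}{1629}\right) \left(\left(- \frac{1}{7930}\right) \left(-2\right) + 6656\right) = \left(\frac{642256931}{15735} + \frac{55 \sqrt{181}}{1629}\right) \left(\frac{1}{3965} + 6656\right) = \left(\frac{642256931}{15735} + \frac{55 \sqrt{181}}{1629}\right) \frac{26391041}{3965} = \frac{16949828998555171}{62389275} + \frac{290301451 \sqrt{181}}{1291797}$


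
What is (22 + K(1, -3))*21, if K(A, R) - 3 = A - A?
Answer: 525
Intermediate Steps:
K(A, R) = 3 (K(A, R) = 3 + (A - A) = 3 + 0 = 3)
(22 + K(1, -3))*21 = (22 + 3)*21 = 25*21 = 525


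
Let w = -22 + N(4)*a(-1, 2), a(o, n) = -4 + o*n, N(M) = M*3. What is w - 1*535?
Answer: -629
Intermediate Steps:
N(M) = 3*M
a(o, n) = -4 + n*o
w = -94 (w = -22 + (3*4)*(-4 + 2*(-1)) = -22 + 12*(-4 - 2) = -22 + 12*(-6) = -22 - 72 = -94)
w - 1*535 = -94 - 1*535 = -94 - 535 = -629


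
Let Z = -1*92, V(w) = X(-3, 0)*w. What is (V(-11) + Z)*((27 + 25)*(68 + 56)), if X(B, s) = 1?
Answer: -664144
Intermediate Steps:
V(w) = w (V(w) = 1*w = w)
Z = -92
(V(-11) + Z)*((27 + 25)*(68 + 56)) = (-11 - 92)*((27 + 25)*(68 + 56)) = -5356*124 = -103*6448 = -664144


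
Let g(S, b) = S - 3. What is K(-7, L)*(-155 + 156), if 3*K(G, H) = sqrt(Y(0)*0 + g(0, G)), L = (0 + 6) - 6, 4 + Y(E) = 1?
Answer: I*sqrt(3)/3 ≈ 0.57735*I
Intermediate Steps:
Y(E) = -3 (Y(E) = -4 + 1 = -3)
g(S, b) = -3 + S
L = 0 (L = 6 - 6 = 0)
K(G, H) = I*sqrt(3)/3 (K(G, H) = sqrt(-3*0 + (-3 + 0))/3 = sqrt(0 - 3)/3 = sqrt(-3)/3 = (I*sqrt(3))/3 = I*sqrt(3)/3)
K(-7, L)*(-155 + 156) = (I*sqrt(3)/3)*(-155 + 156) = (I*sqrt(3)/3)*1 = I*sqrt(3)/3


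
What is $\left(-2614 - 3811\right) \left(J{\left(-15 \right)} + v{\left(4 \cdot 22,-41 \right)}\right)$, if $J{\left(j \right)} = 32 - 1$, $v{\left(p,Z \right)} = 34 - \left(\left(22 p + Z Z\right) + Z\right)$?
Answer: $22558175$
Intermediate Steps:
$v{\left(p,Z \right)} = 34 - Z - Z^{2} - 22 p$ ($v{\left(p,Z \right)} = 34 - \left(\left(22 p + Z^{2}\right) + Z\right) = 34 - \left(\left(Z^{2} + 22 p\right) + Z\right) = 34 - \left(Z + Z^{2} + 22 p\right) = 34 - Z - Z^{2} - 22 p$)
$J{\left(j \right)} = 31$ ($J{\left(j \right)} = 32 - 1 = 31$)
$\left(-2614 - 3811\right) \left(J{\left(-15 \right)} + v{\left(4 \cdot 22,-41 \right)}\right) = \left(-2614 - 3811\right) \left(31 - \left(1606 + 22 \cdot 4 \cdot 22\right)\right) = - 6425 \left(31 + \left(34 + 41 - 1681 - 1936\right)\right) = - 6425 \left(31 - 3542\right) = \left(-6425\right) \left(-3511\right) = 22558175$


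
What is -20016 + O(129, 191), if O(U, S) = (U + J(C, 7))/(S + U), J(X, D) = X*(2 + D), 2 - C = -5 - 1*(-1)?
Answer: -6404937/320 ≈ -20015.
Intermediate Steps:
C = 6 (C = 2 - (-5 - 1*(-1)) = 2 - (-5 + 1) = 2 - 1*(-4) = 2 + 4 = 6)
O(U, S) = (54 + U)/(S + U) (O(U, S) = (U + 6*(2 + 7))/(S + U) = (U + 6*9)/(S + U) = (U + 54)/(S + U) = (54 + U)/(S + U))
-20016 + O(129, 191) = -20016 + (54 + 129)/(191 + 129) = -20016 + 183/320 = -6404937/320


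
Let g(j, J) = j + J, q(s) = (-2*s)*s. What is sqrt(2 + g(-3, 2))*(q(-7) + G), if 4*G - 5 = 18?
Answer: -369/4 ≈ -92.250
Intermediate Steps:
G = 23/4 (G = 5/4 + (1/4)*18 = 5/4 + 9/2 = 23/4 ≈ 5.7500)
q(s) = -2*s**2
g(j, J) = J + j
sqrt(2 + g(-3, 2))*(q(-7) + G) = sqrt(2 + (2 - 3))*(-2*(-7)**2 + 23/4) = sqrt(2 - 1)*(-2*49 + 23/4) = sqrt(1)*(-98 + 23/4) = 1*(-369/4) = -369/4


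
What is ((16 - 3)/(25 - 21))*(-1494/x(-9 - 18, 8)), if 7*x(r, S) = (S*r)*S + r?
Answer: 581/30 ≈ 19.367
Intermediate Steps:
x(r, S) = r/7 + r*S²/7 (x(r, S) = ((S*r)*S + r)/7 = (r*S² + r)/7 = (r + r*S²)/7 = r/7 + r*S²/7)
((16 - 3)/(25 - 21))*(-1494/x(-9 - 18, 8)) = ((16 - 3)/(25 - 21))*(-1494*7/((1 + 8²)*(-9 - 18))) = (13/4)*(-1494*(-7/(27*(1 + 64)))) = (13*(¼))*(-1494/((⅐)*(-27)*65)) = 13*(-1494/(-1755/7))/4 = 13*(-1494*(-7/1755))/4 = (13/4)*(1162/195) = 581/30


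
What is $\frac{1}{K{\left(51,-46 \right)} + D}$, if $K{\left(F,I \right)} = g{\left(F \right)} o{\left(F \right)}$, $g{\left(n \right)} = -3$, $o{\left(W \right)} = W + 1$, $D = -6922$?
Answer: $- \frac{1}{7078} \approx -0.00014128$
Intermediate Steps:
$o{\left(W \right)} = 1 + W$
$K{\left(F,I \right)} = -3 - 3 F$ ($K{\left(F,I \right)} = - 3 \left(1 + F\right) = -3 - 3 F$)
$\frac{1}{K{\left(51,-46 \right)} + D} = \frac{1}{\left(-3 - 153\right) - 6922} = \frac{1}{-156 - 6922} = \frac{1}{-7078} = - \frac{1}{7078}$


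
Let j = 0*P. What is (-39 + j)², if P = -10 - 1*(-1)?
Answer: 1521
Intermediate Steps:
P = -9 (P = -10 + 1 = -9)
j = 0 (j = 0*(-9) = 0)
(-39 + j)² = (-39 + 0)² = (-39)² = 1521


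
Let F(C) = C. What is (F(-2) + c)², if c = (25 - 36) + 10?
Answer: 9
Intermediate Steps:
c = -1 (c = -11 + 10 = -1)
(F(-2) + c)² = (-2 - 1)² = (-3)² = 9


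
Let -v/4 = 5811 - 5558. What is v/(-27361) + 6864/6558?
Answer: 32407100/29905573 ≈ 1.0836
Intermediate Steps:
v = -1012 (v = -4*(5811 - 5558) = -4*253 = -1012)
v/(-27361) + 6864/6558 = -1012/(-27361) + 6864/6558 = -1012*(-1/27361) + 6864*(1/6558) = 1012/27361 + 1144/1093 = 32407100/29905573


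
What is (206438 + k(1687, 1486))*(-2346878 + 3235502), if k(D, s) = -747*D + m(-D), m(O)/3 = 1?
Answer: -936385762752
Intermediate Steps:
m(O) = 3 (m(O) = 3*1 = 3)
k(D, s) = 3 - 747*D (k(D, s) = -747*D + 3 = 3 - 747*D)
(206438 + k(1687, 1486))*(-2346878 + 3235502) = (206438 + (3 - 747*1687))*(-2346878 + 3235502) = (206438 + (3 - 1260189))*888624 = (206438 - 1260186)*888624 = -1053748*888624 = -936385762752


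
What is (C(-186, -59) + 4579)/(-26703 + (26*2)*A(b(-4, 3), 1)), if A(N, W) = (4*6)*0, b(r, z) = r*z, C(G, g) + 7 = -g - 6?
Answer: -4625/26703 ≈ -0.17320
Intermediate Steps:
C(G, g) = -13 - g (C(G, g) = -7 + (-g - 6) = -7 + (-6 - g) = -13 - g)
A(N, W) = 0 (A(N, W) = 24*0 = 0)
(C(-186, -59) + 4579)/(-26703 + (26*2)*A(b(-4, 3), 1)) = ((-13 - 1*(-59)) + 4579)/(-26703 + (26*2)*0) = ((-13 + 59) + 4579)/(-26703 + 52*0) = (46 + 4579)/(-26703 + 0) = 4625/(-26703) = 4625*(-1/26703) = -4625/26703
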